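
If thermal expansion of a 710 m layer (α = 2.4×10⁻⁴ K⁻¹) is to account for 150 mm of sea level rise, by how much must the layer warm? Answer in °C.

ΔT ≈ 0.88 °C

ΔT = Δh/(αH) = 0.15 / (2.4×10⁻⁴ × 710) ≈ 0.8803 °C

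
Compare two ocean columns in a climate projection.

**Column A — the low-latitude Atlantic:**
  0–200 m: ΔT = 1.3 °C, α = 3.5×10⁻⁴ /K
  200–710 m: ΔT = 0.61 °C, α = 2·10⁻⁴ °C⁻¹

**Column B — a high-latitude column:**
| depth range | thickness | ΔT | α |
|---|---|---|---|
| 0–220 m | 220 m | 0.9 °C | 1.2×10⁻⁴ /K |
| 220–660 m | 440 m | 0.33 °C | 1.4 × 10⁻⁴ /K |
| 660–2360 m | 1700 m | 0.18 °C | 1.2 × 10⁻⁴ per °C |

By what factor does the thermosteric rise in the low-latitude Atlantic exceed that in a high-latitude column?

A Layer 1: 1.3 × 200 × 3.5×10⁻⁴ = 0.09100 m
A 510 × 2×10⁻⁴ × 0.61 = 0.06222 m
A total: 0.15322 m
B Layer 1: 0.9 × 220 × 1.2×10⁻⁴ = 0.02376 m
B 220–660 m: 0.33 × 1.4×10⁻⁴ × 440 = 0.020328 m
B 0.18 × 1700 × 1.2×10⁻⁴ = 0.03672 m
B total: 0.080808 m
Ratio: 0.15322 / 0.080808 ≈ 1.896

a factor of 1.90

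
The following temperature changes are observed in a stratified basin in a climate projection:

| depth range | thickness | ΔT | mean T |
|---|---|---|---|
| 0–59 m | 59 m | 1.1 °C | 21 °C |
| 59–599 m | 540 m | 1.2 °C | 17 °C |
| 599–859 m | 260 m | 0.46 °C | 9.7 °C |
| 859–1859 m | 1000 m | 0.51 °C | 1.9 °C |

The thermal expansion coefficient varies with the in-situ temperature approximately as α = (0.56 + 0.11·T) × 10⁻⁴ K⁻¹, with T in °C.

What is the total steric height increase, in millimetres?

Layer 1: α = (0.56 + 0.11×21)×10⁻⁴ = 2.87×10⁻⁴ K⁻¹
Layer 2: α = (0.56 + 0.11×17)×10⁻⁴ = 2.43×10⁻⁴ K⁻¹
Layer 3: α = (0.56 + 0.11×9.7)×10⁻⁴ = 1.627×10⁻⁴ K⁻¹
Layer 4: α = (0.56 + 0.11×1.9)×10⁻⁴ = 0.769×10⁻⁴ K⁻¹
Layer 1: 1.1 × 59 × 2.87×10⁻⁴ = 0.0186263 m
2.43×10⁻⁴ × 1.2 × 540 = 0.157464 m
1.627×10⁻⁴ × 260 × 0.46 = 0.01945892 m
859–1859 m: 1000 × 0.51 × 0.769×10⁻⁴ = 0.039219 m
Δh = 0.0186263 + 0.157464 + 0.01945892 + 0.039219 = 0.23476822 m

235 mm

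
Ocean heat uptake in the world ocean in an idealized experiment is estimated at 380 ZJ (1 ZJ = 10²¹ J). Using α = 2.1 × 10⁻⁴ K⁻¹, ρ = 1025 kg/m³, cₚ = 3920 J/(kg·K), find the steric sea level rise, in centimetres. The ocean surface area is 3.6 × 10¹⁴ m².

Δh ≈ 5.52 cm

Per unit area: Q = 380×10²¹ / (3.6×10¹⁴) ≈ 1.056×10⁹ J/m²
Δh = αQ/(ρcₚ) = 2.1×10⁻⁴ × 1.056×10⁹ / (1025 × 3920) ≈ 0.055192 m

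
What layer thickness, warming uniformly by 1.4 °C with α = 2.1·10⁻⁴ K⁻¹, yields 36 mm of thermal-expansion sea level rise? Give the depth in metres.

H ≈ 120 m

H = Δh/(αΔT) = 0.036 / (2.1×10⁻⁴ × 1.4) ≈ 122.4 m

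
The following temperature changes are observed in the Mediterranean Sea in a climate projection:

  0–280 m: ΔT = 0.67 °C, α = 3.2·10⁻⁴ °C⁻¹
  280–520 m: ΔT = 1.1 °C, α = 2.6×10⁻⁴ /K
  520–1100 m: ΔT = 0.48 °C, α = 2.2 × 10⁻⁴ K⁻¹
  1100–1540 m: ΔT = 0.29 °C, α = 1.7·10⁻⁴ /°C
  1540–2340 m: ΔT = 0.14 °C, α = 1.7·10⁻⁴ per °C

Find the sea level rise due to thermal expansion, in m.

Δh = 0.23 m

0–280 m: 0.67 × 3.2×10⁻⁴ × 280 = 0.060032 m
280–520 m: 1.1 × 240 × 2.6×10⁻⁴ = 0.06864 m
2.2×10⁻⁴ × 0.48 × 580 = 0.061248 m
0.29 × 1.7×10⁻⁴ × 440 = 0.021692 m
1540–2340 m: 800 × 1.7×10⁻⁴ × 0.14 = 0.01904 m
Δh = 0.060032 + 0.06864 + 0.061248 + 0.021692 + 0.01904 = 0.230652 m ≈ 0.23 m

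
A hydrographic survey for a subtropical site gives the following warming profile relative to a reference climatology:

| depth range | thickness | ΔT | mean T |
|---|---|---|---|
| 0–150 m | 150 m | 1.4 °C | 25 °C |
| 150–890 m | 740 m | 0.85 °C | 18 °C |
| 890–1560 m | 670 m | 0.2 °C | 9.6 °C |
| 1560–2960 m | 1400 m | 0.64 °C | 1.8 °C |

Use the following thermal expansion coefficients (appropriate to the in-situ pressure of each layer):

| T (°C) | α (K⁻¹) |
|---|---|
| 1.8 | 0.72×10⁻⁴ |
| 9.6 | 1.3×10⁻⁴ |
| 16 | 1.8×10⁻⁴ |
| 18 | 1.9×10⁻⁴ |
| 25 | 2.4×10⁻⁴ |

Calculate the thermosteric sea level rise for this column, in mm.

Layer 1 at 25 °C → α = 2.4×10⁻⁴ K⁻¹
Layer 2 at 18 °C → α = 1.9×10⁻⁴ K⁻¹
Layer 3 at 9.6 °C → α = 1.3×10⁻⁴ K⁻¹
Layer 4 at 1.8 °C → α = 0.72×10⁻⁴ K⁻¹
1.4 × 150 × 2.4×10⁻⁴ = 0.05040 m
150–890 m: 0.85 × 1.9×10⁻⁴ × 740 = 0.11951 m
Layer 3: 1.3×10⁻⁴ × 670 × 0.2 = 0.01742 m
0.72×10⁻⁴ × 1400 × 0.64 = 0.064512 m
Δh = 0.05040 + 0.11951 + 0.01742 + 0.064512 = 0.251842 m

about 252 mm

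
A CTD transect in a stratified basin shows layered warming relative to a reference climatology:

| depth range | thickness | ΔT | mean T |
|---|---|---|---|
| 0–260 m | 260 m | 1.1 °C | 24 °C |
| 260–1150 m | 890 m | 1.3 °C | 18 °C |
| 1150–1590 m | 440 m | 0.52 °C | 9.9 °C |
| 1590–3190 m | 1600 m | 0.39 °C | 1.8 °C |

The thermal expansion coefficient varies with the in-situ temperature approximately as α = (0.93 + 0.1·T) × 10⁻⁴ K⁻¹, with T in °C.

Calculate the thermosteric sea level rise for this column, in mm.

Layer 1: α = (0.93 + 0.1×24)×10⁻⁴ = 3.33×10⁻⁴ K⁻¹
Layer 2: α = (0.93 + 0.1×18)×10⁻⁴ = 2.73×10⁻⁴ K⁻¹
Layer 3: α = (0.93 + 0.1×9.9)×10⁻⁴ = 1.92×10⁻⁴ K⁻¹
Layer 4: α = (0.93 + 0.1×1.8)×10⁻⁴ = 1.11×10⁻⁴ K⁻¹
3.33×10⁻⁴ × 260 × 1.1 = 0.095238 m
890 × 2.73×10⁻⁴ × 1.3 = 0.315861 m
Layer 3: 440 × 0.52 × 1.92×10⁻⁴ = 0.0439296 m
Layer 4: 1.11×10⁻⁴ × 0.39 × 1600 = 0.069264 m
Δh = 0.095238 + 0.315861 + 0.0439296 + 0.069264 = 0.5242926 m

Δh ≈ 524 mm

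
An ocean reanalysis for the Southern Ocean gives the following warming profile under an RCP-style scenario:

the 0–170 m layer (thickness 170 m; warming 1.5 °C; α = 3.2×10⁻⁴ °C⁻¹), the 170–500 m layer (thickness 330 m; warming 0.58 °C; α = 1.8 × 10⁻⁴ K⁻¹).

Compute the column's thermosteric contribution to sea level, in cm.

11.6 cm of thermosteric rise

Layer 1: 170 × 1.5 × 3.2×10⁻⁴ = 0.08160 m
170–500 m: 0.58 × 330 × 1.8×10⁻⁴ = 0.034452 m
Δh = 0.08160 + 0.034452 = 0.116052 m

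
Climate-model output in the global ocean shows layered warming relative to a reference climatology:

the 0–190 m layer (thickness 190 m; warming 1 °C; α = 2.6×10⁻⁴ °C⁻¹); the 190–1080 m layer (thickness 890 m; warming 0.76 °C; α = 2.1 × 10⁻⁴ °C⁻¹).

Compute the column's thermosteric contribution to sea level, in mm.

Δh ≈ 191 mm

1 × 190 × 2.6×10⁻⁴ = 0.04940 m
2.1×10⁻⁴ × 0.76 × 890 = 0.142044 m
Δh = 0.04940 + 0.142044 = 0.191444 m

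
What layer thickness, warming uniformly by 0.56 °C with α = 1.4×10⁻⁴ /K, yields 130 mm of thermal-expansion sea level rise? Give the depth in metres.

H = Δh/(αΔT) = 0.13 / (1.4×10⁻⁴ × 0.56) ≈ 1658 m

about 1700 m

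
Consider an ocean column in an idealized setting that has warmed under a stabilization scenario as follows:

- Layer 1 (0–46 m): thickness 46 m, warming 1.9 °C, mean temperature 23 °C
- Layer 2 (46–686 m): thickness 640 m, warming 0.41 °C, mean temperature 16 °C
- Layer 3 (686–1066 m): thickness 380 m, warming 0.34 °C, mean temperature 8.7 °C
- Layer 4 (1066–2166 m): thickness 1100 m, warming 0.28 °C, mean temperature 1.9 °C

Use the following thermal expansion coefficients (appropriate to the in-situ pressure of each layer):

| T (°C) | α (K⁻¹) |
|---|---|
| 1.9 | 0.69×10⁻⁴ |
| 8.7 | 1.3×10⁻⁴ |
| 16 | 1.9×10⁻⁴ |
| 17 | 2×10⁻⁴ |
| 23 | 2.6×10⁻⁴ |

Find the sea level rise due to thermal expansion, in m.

Layer 1 at 23 °C → α = 2.6×10⁻⁴ K⁻¹
Layer 2 at 16 °C → α = 1.9×10⁻⁴ K⁻¹
Layer 3 at 8.7 °C → α = 1.3×10⁻⁴ K⁻¹
Layer 4 at 1.9 °C → α = 0.69×10⁻⁴ K⁻¹
0–46 m: 2.6×10⁻⁴ × 1.9 × 46 = 0.022724 m
Layer 2: 1.9×10⁻⁴ × 0.41 × 640 = 0.049856 m
686–1066 m: 380 × 0.34 × 1.3×10⁻⁴ = 0.016796 m
1066–2166 m: 1100 × 0.69×10⁻⁴ × 0.28 = 0.021252 m
Δh = 0.022724 + 0.049856 + 0.016796 + 0.021252 = 0.110628 m

Δh = 0.11 m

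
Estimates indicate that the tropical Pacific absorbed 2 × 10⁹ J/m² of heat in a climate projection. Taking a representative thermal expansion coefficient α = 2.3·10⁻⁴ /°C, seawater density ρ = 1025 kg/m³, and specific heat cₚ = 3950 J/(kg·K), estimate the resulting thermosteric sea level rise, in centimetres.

Δh = αQ/(ρcₚ) = 2.3×10⁻⁴ × 2×10⁹ / (1025 × 3950) ≈ 0.11362 m

Δh = 11 cm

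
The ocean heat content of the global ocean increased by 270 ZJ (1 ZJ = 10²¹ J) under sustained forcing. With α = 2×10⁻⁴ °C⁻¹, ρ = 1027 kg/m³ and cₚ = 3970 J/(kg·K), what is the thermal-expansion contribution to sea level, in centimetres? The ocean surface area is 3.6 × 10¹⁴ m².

Per unit area: Q = 270×10²¹ / (3.6×10¹⁴) = 7.5×10⁸ J/m²
Δh = αQ/(ρcₚ) = 2×10⁻⁴ × 7.5×10⁸ / (1027 × 3970) ≈ 0.03679 m

Δh ≈ 3.68 cm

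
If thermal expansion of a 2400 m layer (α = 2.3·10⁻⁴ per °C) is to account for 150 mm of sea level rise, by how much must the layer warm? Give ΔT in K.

ΔT = Δh/(αH) = 0.15 / (2.3×10⁻⁴ × 2400) ≈ 0.2717 K

about 0.272 K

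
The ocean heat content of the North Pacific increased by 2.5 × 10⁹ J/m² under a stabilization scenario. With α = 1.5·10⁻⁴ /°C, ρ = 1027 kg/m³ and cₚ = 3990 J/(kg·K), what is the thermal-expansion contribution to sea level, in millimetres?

Δh = αQ/(ρcₚ) = 1.5×10⁻⁴ × 2.5×10⁹ / (1027 × 3990) ≈ 0.091514 m

about 92 mm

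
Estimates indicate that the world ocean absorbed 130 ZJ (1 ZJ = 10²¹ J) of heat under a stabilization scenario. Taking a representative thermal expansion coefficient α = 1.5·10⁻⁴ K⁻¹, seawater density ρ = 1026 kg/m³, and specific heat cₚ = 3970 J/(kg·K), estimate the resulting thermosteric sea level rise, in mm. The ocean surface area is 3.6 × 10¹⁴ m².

about 13.3 mm

Per unit area: Q = 130×10²¹ / (3.6×10¹⁴) ≈ 3.611×10⁸ J/m²
Δh = αQ/(ρcₚ) = 1.5×10⁻⁴ × 3.611×10⁸ / (1026 × 3970) ≈ 0.013298 m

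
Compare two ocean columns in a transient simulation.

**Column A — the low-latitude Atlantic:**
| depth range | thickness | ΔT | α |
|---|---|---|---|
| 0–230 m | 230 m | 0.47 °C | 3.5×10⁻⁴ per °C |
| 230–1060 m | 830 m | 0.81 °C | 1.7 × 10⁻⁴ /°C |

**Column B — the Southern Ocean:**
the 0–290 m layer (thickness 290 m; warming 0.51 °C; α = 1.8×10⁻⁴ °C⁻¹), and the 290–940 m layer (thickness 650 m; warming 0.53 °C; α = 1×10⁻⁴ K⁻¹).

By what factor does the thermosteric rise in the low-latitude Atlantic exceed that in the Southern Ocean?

A Layer 1: 230 × 0.47 × 3.5×10⁻⁴ = 0.037835 m
A 230–1060 m: 1.7×10⁻⁴ × 830 × 0.81 = 0.114291 m
A total: 0.152126 m
B Layer 1: 290 × 0.51 × 1.8×10⁻⁴ = 0.026622 m
B 1×10⁻⁴ × 650 × 0.53 = 0.03445 m
B total: 0.061072 m
Ratio: 0.152126 / 0.061072 ≈ 2.491

≈ 2.5×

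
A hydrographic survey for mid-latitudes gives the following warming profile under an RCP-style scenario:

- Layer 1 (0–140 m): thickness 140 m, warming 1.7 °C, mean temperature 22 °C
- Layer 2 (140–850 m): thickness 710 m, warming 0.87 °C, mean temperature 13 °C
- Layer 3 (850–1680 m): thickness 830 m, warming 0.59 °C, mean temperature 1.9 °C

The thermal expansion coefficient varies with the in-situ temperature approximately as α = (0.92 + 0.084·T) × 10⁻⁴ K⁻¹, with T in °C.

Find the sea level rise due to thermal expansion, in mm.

Layer 1: α = (0.92 + 0.084×22)×10⁻⁴ = 2.768×10⁻⁴ K⁻¹
Layer 2: α = (0.92 + 0.084×13)×10⁻⁴ = 2.012×10⁻⁴ K⁻¹
Layer 3: α = (0.92 + 0.084×1.9)×10⁻⁴ = 1.0796×10⁻⁴ K⁻¹
0–140 m: 140 × 2.768×10⁻⁴ × 1.7 = 0.0658784 m
710 × 2.012×10⁻⁴ × 0.87 = 0.12428124 m
850–1680 m: 830 × 0.59 × 1.0796×10⁻⁴ = 0.052868012 m
Δh = 0.0658784 + 0.12428124 + 0.052868012 = 0.243027652 m

243 mm of thermosteric rise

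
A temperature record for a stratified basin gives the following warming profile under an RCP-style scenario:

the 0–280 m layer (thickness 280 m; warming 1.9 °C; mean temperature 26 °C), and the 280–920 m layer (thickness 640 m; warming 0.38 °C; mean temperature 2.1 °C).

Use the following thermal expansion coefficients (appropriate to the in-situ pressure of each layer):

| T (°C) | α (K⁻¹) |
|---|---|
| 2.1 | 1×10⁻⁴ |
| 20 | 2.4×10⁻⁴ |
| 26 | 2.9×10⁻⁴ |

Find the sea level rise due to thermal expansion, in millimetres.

Layer 1 at 26 °C → α = 2.9×10⁻⁴ K⁻¹
Layer 2 at 2.1 °C → α = 1×10⁻⁴ K⁻¹
1.9 × 280 × 2.9×10⁻⁴ = 0.15428 m
0.38 × 640 × 1×10⁻⁴ = 0.02432 m
Δh = 0.15428 + 0.02432 = 0.17860 m ≈ 179 mm

179 mm of thermosteric rise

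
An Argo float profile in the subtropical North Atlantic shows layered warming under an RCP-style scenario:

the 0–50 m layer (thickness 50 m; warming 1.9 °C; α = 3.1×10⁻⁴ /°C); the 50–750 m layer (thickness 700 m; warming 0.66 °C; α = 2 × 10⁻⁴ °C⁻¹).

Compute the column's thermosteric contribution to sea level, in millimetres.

Δh ≈ 122 mm

0–50 m: 3.1×10⁻⁴ × 50 × 1.9 = 0.02945 m
50–750 m: 2×10⁻⁴ × 700 × 0.66 = 0.09240 m
Δh = 0.02945 + 0.09240 = 0.12185 m ≈ 122 mm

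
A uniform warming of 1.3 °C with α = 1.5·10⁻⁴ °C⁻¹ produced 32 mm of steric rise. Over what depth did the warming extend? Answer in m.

164 m

H = Δh/(αΔT) = 0.032 / (1.5×10⁻⁴ × 1.3) ≈ 164.1 m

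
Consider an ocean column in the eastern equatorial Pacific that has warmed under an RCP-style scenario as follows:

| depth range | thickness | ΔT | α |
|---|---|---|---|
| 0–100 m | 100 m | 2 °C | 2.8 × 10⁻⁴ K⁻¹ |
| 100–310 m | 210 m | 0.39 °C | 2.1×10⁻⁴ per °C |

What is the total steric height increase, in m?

about 0.0732 m

0–100 m: 2 × 100 × 2.8×10⁻⁴ = 0.05600 m
100–310 m: 2.1×10⁻⁴ × 210 × 0.39 = 0.017199 m
Δh = 0.05600 + 0.017199 = 0.073199 m ≈ 0.0732 m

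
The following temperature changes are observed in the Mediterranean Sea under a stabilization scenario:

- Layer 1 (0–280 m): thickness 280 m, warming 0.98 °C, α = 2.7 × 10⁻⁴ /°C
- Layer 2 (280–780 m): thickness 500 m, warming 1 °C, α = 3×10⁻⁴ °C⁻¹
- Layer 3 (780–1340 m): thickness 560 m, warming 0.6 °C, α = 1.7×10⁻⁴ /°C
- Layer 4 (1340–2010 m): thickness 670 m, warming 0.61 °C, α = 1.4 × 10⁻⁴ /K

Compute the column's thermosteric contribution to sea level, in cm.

Δh ≈ 33.8 cm

0–280 m: 2.7×10⁻⁴ × 0.98 × 280 = 0.074088 m
1 × 500 × 3×10⁻⁴ = 0.15000 m
0.6 × 560 × 1.7×10⁻⁴ = 0.05712 m
1340–2010 m: 1.4×10⁻⁴ × 670 × 0.61 = 0.057218 m
Δh = 0.074088 + 0.15000 + 0.05712 + 0.057218 = 0.338426 m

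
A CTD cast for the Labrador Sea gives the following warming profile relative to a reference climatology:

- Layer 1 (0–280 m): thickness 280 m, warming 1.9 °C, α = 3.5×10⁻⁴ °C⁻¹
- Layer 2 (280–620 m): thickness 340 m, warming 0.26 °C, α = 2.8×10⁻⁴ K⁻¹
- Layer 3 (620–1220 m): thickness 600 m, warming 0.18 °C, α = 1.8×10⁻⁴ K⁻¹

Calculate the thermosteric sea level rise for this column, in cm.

about 23 cm

0–280 m: 1.9 × 3.5×10⁻⁴ × 280 = 0.18620 m
2.8×10⁻⁴ × 0.26 × 340 = 0.024752 m
Layer 3: 0.18 × 1.8×10⁻⁴ × 600 = 0.01944 m
Δh = 0.18620 + 0.024752 + 0.01944 = 0.230392 m ≈ 23 cm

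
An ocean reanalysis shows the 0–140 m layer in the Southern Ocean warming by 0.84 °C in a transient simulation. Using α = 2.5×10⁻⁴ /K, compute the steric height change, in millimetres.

Δh = αΔT·H = 2.5×10⁻⁴ × 0.84 × 140 = 0.02940 m

about 29 mm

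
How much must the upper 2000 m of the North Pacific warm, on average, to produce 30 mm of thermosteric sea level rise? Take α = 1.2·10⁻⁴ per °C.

about 0.125 K

ΔT = Δh/(αH) = 0.03 / (1.2×10⁻⁴ × 2000) = 0.1250 K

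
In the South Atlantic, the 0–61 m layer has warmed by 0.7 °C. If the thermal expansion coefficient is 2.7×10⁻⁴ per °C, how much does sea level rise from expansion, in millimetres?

11.5 mm of thermosteric rise

Δh = αΔT·H = 2.7×10⁻⁴ × 0.7 × 61 = 0.011529 m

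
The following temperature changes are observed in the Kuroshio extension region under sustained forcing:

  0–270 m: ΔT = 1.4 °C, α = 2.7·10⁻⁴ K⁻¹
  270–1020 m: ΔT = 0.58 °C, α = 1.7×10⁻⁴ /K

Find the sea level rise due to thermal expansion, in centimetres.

Layer 1: 270 × 2.7×10⁻⁴ × 1.4 = 0.10206 m
Layer 2: 1.7×10⁻⁴ × 0.58 × 750 = 0.07395 m
Δh = 0.10206 + 0.07395 = 0.17601 m ≈ 17.6 cm

Δh ≈ 17.6 cm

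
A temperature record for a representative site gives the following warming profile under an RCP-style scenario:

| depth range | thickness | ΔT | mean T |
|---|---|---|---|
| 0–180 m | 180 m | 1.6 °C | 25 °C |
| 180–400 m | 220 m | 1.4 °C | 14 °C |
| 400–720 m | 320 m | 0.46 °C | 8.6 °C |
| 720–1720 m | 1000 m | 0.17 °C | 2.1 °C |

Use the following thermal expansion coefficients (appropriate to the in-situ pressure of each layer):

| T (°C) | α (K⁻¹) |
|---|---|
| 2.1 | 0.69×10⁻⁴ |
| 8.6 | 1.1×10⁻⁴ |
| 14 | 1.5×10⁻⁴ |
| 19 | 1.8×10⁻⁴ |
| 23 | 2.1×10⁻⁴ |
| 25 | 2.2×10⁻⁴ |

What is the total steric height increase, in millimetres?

137 mm

Layer 1 at 25 °C → α = 2.2×10⁻⁴ K⁻¹
Layer 2 at 14 °C → α = 1.5×10⁻⁴ K⁻¹
Layer 3 at 8.6 °C → α = 1.1×10⁻⁴ K⁻¹
Layer 4 at 2.1 °C → α = 0.69×10⁻⁴ K⁻¹
180 × 1.6 × 2.2×10⁻⁴ = 0.06336 m
220 × 1.5×10⁻⁴ × 1.4 = 0.04620 m
400–720 m: 1.1×10⁻⁴ × 320 × 0.46 = 0.016192 m
0.17 × 0.69×10⁻⁴ × 1000 = 0.01173 m
Δh = 0.06336 + 0.04620 + 0.016192 + 0.01173 = 0.137482 m ≈ 137 mm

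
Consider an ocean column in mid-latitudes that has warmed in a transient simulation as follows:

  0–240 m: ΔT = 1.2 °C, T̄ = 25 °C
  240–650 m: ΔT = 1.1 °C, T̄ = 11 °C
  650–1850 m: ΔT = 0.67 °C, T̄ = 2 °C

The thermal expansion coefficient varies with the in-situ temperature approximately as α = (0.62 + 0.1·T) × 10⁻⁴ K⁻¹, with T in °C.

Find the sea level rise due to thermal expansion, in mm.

Δh ≈ 233 mm

Layer 1: α = (0.62 + 0.1×25)×10⁻⁴ = 3.12×10⁻⁴ K⁻¹
Layer 2: α = (0.62 + 0.1×11)×10⁻⁴ = 1.72×10⁻⁴ K⁻¹
Layer 3: α = (0.62 + 0.1×2)×10⁻⁴ = 0.82×10⁻⁴ K⁻¹
Layer 1: 3.12×10⁻⁴ × 1.2 × 240 = 0.089856 m
240–650 m: 410 × 1.72×10⁻⁴ × 1.1 = 0.077572 m
Layer 3: 0.67 × 0.82×10⁻⁴ × 1200 = 0.065928 m
Δh = 0.089856 + 0.077572 + 0.065928 = 0.233356 m ≈ 233 mm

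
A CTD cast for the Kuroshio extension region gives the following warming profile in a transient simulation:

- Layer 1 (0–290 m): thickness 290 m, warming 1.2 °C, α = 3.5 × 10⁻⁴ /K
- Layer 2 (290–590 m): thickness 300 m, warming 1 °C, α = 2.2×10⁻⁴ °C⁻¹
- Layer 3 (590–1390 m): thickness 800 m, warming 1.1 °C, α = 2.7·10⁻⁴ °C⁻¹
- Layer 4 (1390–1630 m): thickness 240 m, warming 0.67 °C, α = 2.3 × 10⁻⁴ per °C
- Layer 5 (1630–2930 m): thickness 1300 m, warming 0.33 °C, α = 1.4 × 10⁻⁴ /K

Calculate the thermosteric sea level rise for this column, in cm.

Layer 1: 1.2 × 290 × 3.5×10⁻⁴ = 0.12180 m
300 × 2.2×10⁻⁴ × 1 = 0.06600 m
Layer 3: 2.7×10⁻⁴ × 1.1 × 800 = 0.23760 m
2.3×10⁻⁴ × 240 × 0.67 = 0.036984 m
1300 × 1.4×10⁻⁴ × 0.33 = 0.06006 m
Δh = 0.12180 + 0.06600 + 0.23760 + 0.036984 + 0.06006 = 0.522444 m

about 52 cm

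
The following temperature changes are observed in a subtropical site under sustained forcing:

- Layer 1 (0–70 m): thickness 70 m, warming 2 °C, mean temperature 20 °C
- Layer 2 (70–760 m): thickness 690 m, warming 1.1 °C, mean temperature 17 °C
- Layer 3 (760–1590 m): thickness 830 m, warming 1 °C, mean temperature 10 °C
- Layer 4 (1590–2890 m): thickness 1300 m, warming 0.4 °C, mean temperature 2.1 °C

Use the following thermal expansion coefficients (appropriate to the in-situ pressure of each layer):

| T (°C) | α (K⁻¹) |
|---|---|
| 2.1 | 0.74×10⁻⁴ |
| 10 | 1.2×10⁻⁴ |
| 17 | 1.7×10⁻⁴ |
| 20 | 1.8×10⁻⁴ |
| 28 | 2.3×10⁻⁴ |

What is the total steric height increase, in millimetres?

about 292 mm

Layer 1 at 20 °C → α = 1.8×10⁻⁴ K⁻¹
Layer 2 at 17 °C → α = 1.7×10⁻⁴ K⁻¹
Layer 3 at 10 °C → α = 1.2×10⁻⁴ K⁻¹
Layer 4 at 2.1 °C → α = 0.74×10⁻⁴ K⁻¹
70 × 2 × 1.8×10⁻⁴ = 0.02520 m
Layer 2: 1.7×10⁻⁴ × 690 × 1.1 = 0.12903 m
760–1590 m: 830 × 1 × 1.2×10⁻⁴ = 0.09960 m
1590–2890 m: 1300 × 0.4 × 0.74×10⁻⁴ = 0.03848 m
Δh = 0.02520 + 0.12903 + 0.09960 + 0.03848 = 0.29231 m ≈ 292 mm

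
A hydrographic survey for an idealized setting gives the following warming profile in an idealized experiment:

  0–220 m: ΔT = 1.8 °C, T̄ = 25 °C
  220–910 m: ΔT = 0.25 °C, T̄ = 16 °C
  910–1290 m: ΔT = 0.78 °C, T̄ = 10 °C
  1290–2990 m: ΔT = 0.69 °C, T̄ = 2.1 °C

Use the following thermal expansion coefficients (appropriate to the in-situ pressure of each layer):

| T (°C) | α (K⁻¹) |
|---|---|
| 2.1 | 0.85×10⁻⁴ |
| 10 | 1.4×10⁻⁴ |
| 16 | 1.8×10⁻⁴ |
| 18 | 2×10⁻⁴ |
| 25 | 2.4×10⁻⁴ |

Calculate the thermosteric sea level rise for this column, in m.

about 0.27 m

Layer 1 at 25 °C → α = 2.4×10⁻⁴ K⁻¹
Layer 2 at 16 °C → α = 1.8×10⁻⁴ K⁻¹
Layer 3 at 10 °C → α = 1.4×10⁻⁴ K⁻¹
Layer 4 at 2.1 °C → α = 0.85×10⁻⁴ K⁻¹
1.8 × 2.4×10⁻⁴ × 220 = 0.09504 m
220–910 m: 690 × 0.25 × 1.8×10⁻⁴ = 0.03105 m
910–1290 m: 1.4×10⁻⁴ × 380 × 0.78 = 0.041496 m
1290–2990 m: 0.69 × 0.85×10⁻⁴ × 1700 = 0.099705 m
Δh = 0.09504 + 0.03105 + 0.041496 + 0.099705 = 0.267291 m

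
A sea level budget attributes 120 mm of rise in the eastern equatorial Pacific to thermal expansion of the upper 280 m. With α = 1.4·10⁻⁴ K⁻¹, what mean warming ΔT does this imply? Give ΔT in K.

ΔT = Δh/(αH) = 0.12 / (1.4×10⁻⁴ × 280) ≈ 3.061 K

about 3.06 K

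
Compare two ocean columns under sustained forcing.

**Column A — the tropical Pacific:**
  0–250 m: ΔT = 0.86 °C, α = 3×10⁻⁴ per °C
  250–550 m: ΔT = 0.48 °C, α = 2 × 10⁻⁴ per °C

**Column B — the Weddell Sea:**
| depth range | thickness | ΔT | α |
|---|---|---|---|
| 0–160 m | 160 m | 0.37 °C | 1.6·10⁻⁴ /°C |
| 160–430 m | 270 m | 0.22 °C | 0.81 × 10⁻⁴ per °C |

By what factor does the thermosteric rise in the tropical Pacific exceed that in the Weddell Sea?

A Layer 1: 3×10⁻⁴ × 250 × 0.86 = 0.06450 m
A 250–550 m: 0.48 × 300 × 2×10⁻⁴ = 0.02880 m
A total: 0.09330 m
B 0–160 m: 160 × 0.37 × 1.6×10⁻⁴ = 0.009472 m
B 160–430 m: 0.81×10⁻⁴ × 270 × 0.22 = 0.0048114 m
B total: 0.0142834 m
Ratio: 0.09330 / 0.0142834 ≈ 6.532

≈ 6.53×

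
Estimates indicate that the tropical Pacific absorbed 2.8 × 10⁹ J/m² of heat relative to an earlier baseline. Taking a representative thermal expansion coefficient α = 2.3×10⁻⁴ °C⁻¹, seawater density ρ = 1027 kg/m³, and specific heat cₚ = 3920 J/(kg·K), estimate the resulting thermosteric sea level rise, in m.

Δh = αQ/(ρcₚ) = 2.3×10⁻⁴ × 2.8×10⁹ / (1027 × 3920) ≈ 0.15997 m

about 0.160 m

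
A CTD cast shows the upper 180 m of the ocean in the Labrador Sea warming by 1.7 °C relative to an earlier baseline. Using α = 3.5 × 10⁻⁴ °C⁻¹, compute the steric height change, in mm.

110 mm of thermosteric rise

Δh = αΔT·H = 3.5×10⁻⁴ × 1.7 × 180 = 0.10710 m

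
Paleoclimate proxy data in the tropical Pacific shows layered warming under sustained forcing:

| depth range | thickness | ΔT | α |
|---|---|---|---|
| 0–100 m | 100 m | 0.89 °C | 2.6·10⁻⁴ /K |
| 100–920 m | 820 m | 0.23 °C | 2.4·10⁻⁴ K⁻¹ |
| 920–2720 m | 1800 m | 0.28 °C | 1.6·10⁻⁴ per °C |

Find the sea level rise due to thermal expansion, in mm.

Δh ≈ 150 mm

100 × 0.89 × 2.6×10⁻⁴ = 0.02314 m
Layer 2: 2.4×10⁻⁴ × 820 × 0.23 = 0.045264 m
Layer 3: 1800 × 1.6×10⁻⁴ × 0.28 = 0.08064 m
Δh = 0.02314 + 0.045264 + 0.08064 = 0.149044 m ≈ 150 mm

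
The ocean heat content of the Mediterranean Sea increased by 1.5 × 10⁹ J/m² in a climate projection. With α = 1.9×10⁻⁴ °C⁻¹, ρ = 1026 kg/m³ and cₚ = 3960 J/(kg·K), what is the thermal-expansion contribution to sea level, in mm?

70.1 mm

Δh = αQ/(ρcₚ) = 1.9×10⁻⁴ × 1.5×10⁹ / (1026 × 3960) ≈ 0.070146 m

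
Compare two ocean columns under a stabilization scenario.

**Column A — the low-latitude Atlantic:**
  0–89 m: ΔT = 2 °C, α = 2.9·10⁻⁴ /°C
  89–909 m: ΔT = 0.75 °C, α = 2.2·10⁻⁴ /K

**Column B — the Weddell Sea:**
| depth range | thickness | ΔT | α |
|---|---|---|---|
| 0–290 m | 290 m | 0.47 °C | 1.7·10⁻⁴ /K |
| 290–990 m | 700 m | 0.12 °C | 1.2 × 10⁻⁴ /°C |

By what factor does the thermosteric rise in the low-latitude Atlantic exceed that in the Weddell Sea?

≈ 5.62×

A Layer 1: 2.9×10⁻⁴ × 89 × 2 = 0.05162 m
A 89–909 m: 820 × 2.2×10⁻⁴ × 0.75 = 0.13530 m
A total: 0.18692 m
B 0–290 m: 290 × 0.47 × 1.7×10⁻⁴ = 0.023171 m
B 700 × 1.2×10⁻⁴ × 0.12 = 0.01008 m
B total: 0.033251 m
Ratio: 0.18692 / 0.033251 ≈ 5.621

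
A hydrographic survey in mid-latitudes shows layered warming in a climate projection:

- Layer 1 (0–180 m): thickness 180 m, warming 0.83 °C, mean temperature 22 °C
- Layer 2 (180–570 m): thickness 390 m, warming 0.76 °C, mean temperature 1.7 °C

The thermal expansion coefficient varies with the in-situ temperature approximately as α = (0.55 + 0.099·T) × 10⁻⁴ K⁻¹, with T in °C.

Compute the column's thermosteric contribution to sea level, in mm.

Layer 1: α = (0.55 + 0.099×22)×10⁻⁴ = 2.728×10⁻⁴ K⁻¹
Layer 2: α = (0.55 + 0.099×1.7)×10⁻⁴ = 0.7183×10⁻⁴ K⁻¹
2.728×10⁻⁴ × 0.83 × 180 = 0.04075632 m
180–570 m: 0.7183×10⁻⁴ × 390 × 0.76 = 0.021290412 m
Δh = 0.04075632 + 0.021290412 = 0.062046732 m ≈ 62 mm

62 mm of thermosteric rise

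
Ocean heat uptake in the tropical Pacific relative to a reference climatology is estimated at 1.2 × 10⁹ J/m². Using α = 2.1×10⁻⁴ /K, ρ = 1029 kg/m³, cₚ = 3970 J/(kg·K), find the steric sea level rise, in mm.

Δh = αQ/(ρcₚ) = 2.1×10⁻⁴ × 1.2×10⁹ / (1029 × 3970) ≈ 0.061687 m

Δh = 62 mm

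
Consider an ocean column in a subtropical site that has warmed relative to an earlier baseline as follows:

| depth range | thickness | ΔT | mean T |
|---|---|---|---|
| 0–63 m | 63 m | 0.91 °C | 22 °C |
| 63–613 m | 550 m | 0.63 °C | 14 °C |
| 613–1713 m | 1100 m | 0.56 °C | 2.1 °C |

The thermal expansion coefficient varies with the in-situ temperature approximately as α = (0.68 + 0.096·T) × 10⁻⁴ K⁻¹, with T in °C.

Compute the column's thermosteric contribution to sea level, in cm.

Layer 1: α = (0.68 + 0.096×22)×10⁻⁴ = 2.792×10⁻⁴ K⁻¹
Layer 2: α = (0.68 + 0.096×14)×10⁻⁴ = 2.024×10⁻⁴ K⁻¹
Layer 3: α = (0.68 + 0.096×2.1)×10⁻⁴ = 0.8816×10⁻⁴ K⁻¹
Layer 1: 63 × 0.91 × 2.792×10⁻⁴ = 0.016006536 m
2.024×10⁻⁴ × 550 × 0.63 = 0.0701316 m
0.8816×10⁻⁴ × 1100 × 0.56 = 0.05430656 m
Δh = 0.016006536 + 0.0701316 + 0.05430656 = 0.140444696 m

Δh ≈ 14.0 cm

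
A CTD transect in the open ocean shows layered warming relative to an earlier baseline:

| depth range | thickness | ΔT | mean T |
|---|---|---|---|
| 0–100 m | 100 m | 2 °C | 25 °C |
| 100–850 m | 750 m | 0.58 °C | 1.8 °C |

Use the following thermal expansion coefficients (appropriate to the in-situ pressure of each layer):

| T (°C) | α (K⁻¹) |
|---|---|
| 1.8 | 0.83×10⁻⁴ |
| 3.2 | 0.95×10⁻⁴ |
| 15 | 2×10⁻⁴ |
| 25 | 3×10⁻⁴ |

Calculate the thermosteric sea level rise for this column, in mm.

about 96 mm

Layer 1 at 25 °C → α = 3×10⁻⁴ K⁻¹
Layer 2 at 1.8 °C → α = 0.83×10⁻⁴ K⁻¹
100 × 3×10⁻⁴ × 2 = 0.06000 m
Layer 2: 0.58 × 0.83×10⁻⁴ × 750 = 0.036105 m
Δh = 0.06000 + 0.036105 = 0.096105 m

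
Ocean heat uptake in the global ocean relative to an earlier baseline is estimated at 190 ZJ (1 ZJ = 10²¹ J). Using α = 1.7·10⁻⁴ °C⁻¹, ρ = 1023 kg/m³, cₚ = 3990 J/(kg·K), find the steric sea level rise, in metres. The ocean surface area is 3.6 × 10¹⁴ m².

Per unit area: Q = 190×10²¹ / (3.6×10¹⁴) ≈ 5.278×10⁸ J/m²
Δh = αQ/(ρcₚ) = 1.7×10⁻⁴ × 5.278×10⁸ / (1023 × 3990) ≈ 0.021982 m

0.0220 m of thermosteric rise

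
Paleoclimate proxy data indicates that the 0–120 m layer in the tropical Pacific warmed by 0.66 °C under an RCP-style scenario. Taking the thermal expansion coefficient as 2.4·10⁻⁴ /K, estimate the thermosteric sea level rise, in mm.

Δh = αΔT·H = 2.4×10⁻⁴ × 0.66 × 120 = 0.019008 m

19.0 mm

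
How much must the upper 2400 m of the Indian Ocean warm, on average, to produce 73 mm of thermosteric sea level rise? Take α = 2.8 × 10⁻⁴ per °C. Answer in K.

ΔT = Δh/(αH) = 0.073 / (2.8×10⁻⁴ × 2400) ≈ 0.1086 K

ΔT ≈ 0.109 K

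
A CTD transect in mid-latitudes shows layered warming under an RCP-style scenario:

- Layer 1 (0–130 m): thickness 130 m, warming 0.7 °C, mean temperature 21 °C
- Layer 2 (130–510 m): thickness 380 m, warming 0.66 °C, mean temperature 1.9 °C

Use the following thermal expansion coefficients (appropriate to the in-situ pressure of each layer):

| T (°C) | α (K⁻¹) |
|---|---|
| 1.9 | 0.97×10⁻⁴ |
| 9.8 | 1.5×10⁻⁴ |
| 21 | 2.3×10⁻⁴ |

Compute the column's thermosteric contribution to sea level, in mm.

45.3 mm

Layer 1 at 21 °C → α = 2.3×10⁻⁴ K⁻¹
Layer 2 at 1.9 °C → α = 0.97×10⁻⁴ K⁻¹
130 × 2.3×10⁻⁴ × 0.7 = 0.02093 m
0.97×10⁻⁴ × 380 × 0.66 = 0.0243276 m
Δh = 0.02093 + 0.0243276 = 0.0452576 m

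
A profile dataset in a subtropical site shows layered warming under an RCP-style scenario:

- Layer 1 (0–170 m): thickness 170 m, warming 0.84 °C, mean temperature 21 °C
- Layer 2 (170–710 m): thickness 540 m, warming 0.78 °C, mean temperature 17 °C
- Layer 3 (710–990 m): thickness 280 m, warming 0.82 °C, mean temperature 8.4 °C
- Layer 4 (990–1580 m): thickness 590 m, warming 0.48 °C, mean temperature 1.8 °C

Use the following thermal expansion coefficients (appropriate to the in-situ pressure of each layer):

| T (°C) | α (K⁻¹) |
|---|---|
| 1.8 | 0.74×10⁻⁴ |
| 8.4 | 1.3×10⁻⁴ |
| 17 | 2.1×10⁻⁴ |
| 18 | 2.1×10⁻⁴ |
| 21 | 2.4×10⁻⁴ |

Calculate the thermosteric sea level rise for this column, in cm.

Layer 1 at 21 °C → α = 2.4×10⁻⁴ K⁻¹
Layer 2 at 17 °C → α = 2.1×10⁻⁴ K⁻¹
Layer 3 at 8.4 °C → α = 1.3×10⁻⁴ K⁻¹
Layer 4 at 1.8 °C → α = 0.74×10⁻⁴ K⁻¹
Layer 1: 2.4×10⁻⁴ × 0.84 × 170 = 0.034272 m
Layer 2: 2.1×10⁻⁴ × 0.78 × 540 = 0.088452 m
1.3×10⁻⁴ × 280 × 0.82 = 0.029848 m
0.48 × 590 × 0.74×10⁻⁴ = 0.0209568 m
Δh = 0.034272 + 0.088452 + 0.029848 + 0.0209568 = 0.1735288 m ≈ 17.4 cm

Δh = 17.4 cm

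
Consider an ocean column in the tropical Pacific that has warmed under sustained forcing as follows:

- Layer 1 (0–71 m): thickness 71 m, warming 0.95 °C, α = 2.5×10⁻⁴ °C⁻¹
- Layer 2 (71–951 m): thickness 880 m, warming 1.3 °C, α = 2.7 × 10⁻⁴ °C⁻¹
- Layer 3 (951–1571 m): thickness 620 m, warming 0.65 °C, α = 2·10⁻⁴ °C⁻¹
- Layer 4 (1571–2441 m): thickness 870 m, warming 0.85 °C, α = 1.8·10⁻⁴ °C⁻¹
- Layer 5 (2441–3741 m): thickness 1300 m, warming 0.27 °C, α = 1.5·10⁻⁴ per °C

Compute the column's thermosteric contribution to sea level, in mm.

71 × 2.5×10⁻⁴ × 0.95 = 0.0168625 m
1.3 × 880 × 2.7×10⁻⁴ = 0.30888 m
951–1571 m: 2×10⁻⁴ × 0.65 × 620 = 0.08060 m
1571–2441 m: 1.8×10⁻⁴ × 870 × 0.85 = 0.13311 m
2441–3741 m: 1.5×10⁻⁴ × 1300 × 0.27 = 0.05265 m
Δh = 0.0168625 + 0.30888 + 0.08060 + 0.13311 + 0.05265 = 0.5921025 m

590 mm of thermosteric rise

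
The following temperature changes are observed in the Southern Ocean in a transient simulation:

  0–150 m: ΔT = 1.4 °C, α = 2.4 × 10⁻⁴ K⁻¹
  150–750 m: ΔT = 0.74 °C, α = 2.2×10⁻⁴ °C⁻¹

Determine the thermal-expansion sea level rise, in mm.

150 mm

Layer 1: 2.4×10⁻⁴ × 1.4 × 150 = 0.05040 m
150–750 m: 0.74 × 600 × 2.2×10⁻⁴ = 0.09768 m
Δh = 0.05040 + 0.09768 = 0.14808 m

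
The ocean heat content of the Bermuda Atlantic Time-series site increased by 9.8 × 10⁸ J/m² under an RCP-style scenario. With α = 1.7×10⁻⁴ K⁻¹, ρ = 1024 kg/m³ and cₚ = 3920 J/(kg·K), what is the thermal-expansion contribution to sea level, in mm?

41.5 mm of thermosteric rise

Δh = αQ/(ρcₚ) = 1.7×10⁻⁴ × 9.8×10⁸ / (1024 × 3920) ≈ 0.041504 m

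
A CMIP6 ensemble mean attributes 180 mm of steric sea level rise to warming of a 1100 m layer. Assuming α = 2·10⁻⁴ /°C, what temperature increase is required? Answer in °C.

0.82 °C

ΔT = Δh/(αH) = 0.18 / (2×10⁻⁴ × 1100) ≈ 0.8182 °C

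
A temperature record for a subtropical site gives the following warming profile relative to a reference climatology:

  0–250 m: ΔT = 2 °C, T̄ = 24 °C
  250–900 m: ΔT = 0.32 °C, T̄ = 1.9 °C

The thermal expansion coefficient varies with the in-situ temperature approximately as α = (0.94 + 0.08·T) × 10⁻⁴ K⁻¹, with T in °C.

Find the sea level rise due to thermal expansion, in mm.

Layer 1: α = (0.94 + 0.08×24)×10⁻⁴ = 2.86×10⁻⁴ K⁻¹
Layer 2: α = (0.94 + 0.08×1.9)×10⁻⁴ = 1.092×10⁻⁴ K⁻¹
0–250 m: 2.86×10⁻⁴ × 2 × 250 = 0.14300 m
Layer 2: 0.32 × 1.092×10⁻⁴ × 650 = 0.0227136 m
Δh = 0.14300 + 0.0227136 = 0.1657136 m ≈ 166 mm

about 166 mm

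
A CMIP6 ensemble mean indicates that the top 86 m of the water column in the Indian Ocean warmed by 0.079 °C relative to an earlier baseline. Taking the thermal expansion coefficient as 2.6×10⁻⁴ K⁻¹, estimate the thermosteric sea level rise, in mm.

1.77 mm

Δh = αΔT·H = 2.6×10⁻⁴ × 0.079 × 86 = 0.00176644 m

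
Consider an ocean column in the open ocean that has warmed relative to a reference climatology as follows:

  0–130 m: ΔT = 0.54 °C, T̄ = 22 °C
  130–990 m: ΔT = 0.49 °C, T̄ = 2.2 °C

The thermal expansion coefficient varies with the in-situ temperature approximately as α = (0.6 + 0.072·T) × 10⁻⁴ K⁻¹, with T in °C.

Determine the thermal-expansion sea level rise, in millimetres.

Layer 1: α = (0.6 + 0.072×22)×10⁻⁴ = 2.184×10⁻⁴ K⁻¹
Layer 2: α = (0.6 + 0.072×2.2)×10⁻⁴ = 0.7584×10⁻⁴ K⁻¹
Layer 1: 2.184×10⁻⁴ × 130 × 0.54 = 0.01533168 m
Layer 2: 0.7584×10⁻⁴ × 0.49 × 860 = 0.031958976 m
Δh = 0.01533168 + 0.031958976 = 0.047290656 m

Δh ≈ 47.3 mm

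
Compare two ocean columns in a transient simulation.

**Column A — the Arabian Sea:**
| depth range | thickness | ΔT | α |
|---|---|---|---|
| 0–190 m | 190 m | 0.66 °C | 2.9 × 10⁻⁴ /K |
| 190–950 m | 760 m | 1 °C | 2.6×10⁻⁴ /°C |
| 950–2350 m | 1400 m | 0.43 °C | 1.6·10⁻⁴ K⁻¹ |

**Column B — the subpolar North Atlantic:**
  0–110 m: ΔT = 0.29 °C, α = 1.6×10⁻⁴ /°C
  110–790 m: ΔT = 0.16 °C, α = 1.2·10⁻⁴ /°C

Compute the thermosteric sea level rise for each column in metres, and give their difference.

A Layer 1: 0.66 × 2.9×10⁻⁴ × 190 = 0.036366 m
A Layer 2: 1 × 760 × 2.6×10⁻⁴ = 0.19760 m
A 1400 × 1.6×10⁻⁴ × 0.43 = 0.09632 m
A total: 0.330286 m
B 1.6×10⁻⁴ × 0.29 × 110 = 0.005104 m
B Layer 2: 1.2×10⁻⁴ × 0.16 × 680 = 0.013056 m
B total: 0.01816 m
Difference: 0.330286 − 0.01816 = 0.312126 m

Δh_A ≈ 0.33 m, Δh_B ≈ 0.018 m; difference ≈ 0.31 m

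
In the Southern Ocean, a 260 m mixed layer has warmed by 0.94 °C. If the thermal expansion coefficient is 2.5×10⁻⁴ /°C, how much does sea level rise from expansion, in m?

Δh = αΔT·H = 2.5×10⁻⁴ × 0.94 × 260 = 0.06110 m

0.0611 m of thermosteric rise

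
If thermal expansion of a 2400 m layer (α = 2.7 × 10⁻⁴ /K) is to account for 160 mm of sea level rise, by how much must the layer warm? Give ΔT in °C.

ΔT = Δh/(αH) = 0.16 / (2.7×10⁻⁴ × 2400) ≈ 0.2469 °C

about 0.25 °C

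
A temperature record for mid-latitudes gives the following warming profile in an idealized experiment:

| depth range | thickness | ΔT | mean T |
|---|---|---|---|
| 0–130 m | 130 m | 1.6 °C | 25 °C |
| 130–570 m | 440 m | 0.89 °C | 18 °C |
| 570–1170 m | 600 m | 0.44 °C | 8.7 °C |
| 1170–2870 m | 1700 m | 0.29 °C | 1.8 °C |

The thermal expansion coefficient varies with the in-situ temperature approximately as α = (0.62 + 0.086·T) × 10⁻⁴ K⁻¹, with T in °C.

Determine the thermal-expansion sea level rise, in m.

0.22 m of thermosteric rise

Layer 1: α = (0.62 + 0.086×25)×10⁻⁴ = 2.77×10⁻⁴ K⁻¹
Layer 2: α = (0.62 + 0.086×18)×10⁻⁴ = 2.168×10⁻⁴ K⁻¹
Layer 3: α = (0.62 + 0.086×8.7)×10⁻⁴ = 1.3682×10⁻⁴ K⁻¹
Layer 4: α = (0.62 + 0.086×1.8)×10⁻⁴ = 0.7748×10⁻⁴ K⁻¹
Layer 1: 130 × 1.6 × 2.77×10⁻⁴ = 0.057616 m
2.168×10⁻⁴ × 440 × 0.89 = 0.08489888 m
Layer 3: 0.44 × 1.3682×10⁻⁴ × 600 = 0.03612048 m
0.29 × 0.7748×10⁻⁴ × 1700 = 0.03819764 m
Δh = 0.057616 + 0.08489888 + 0.03612048 + 0.03819764 = 0.216833 m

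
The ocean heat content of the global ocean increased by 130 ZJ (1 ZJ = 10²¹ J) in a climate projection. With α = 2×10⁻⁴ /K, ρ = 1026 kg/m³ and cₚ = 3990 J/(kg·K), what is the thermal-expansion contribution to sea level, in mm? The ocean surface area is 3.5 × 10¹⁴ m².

Per unit area: Q = 130×10²¹ / (3.5×10¹⁴) ≈ 3.714×10⁸ J/m²
Δh = αQ/(ρcₚ) = 2×10⁻⁴ × 3.714×10⁸ / (1026 × 3990) ≈ 0.018145 m

18.1 mm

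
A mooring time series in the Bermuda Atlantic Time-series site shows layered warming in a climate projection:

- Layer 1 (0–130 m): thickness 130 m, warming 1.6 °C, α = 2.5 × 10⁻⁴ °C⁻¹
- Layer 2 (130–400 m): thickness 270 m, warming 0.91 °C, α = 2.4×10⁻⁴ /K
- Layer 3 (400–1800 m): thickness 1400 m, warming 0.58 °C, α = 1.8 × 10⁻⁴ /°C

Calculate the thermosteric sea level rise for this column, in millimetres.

about 257 mm

Layer 1: 1.6 × 130 × 2.5×10⁻⁴ = 0.05200 m
0.91 × 270 × 2.4×10⁻⁴ = 0.058968 m
400–1800 m: 0.58 × 1400 × 1.8×10⁻⁴ = 0.14616 m
Δh = 0.05200 + 0.058968 + 0.14616 = 0.257128 m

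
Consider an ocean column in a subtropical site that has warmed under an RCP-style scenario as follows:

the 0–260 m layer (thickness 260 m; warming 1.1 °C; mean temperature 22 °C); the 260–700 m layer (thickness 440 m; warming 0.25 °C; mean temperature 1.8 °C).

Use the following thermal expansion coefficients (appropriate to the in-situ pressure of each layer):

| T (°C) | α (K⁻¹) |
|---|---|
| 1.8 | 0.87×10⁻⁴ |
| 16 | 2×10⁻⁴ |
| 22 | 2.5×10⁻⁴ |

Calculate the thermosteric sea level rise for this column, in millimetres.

about 81.1 mm

Layer 1 at 22 °C → α = 2.5×10⁻⁴ K⁻¹
Layer 2 at 1.8 °C → α = 0.87×10⁻⁴ K⁻¹
2.5×10⁻⁴ × 260 × 1.1 = 0.07150 m
0.87×10⁻⁴ × 0.25 × 440 = 0.00957 m
Δh = 0.07150 + 0.00957 = 0.08107 m ≈ 81.1 mm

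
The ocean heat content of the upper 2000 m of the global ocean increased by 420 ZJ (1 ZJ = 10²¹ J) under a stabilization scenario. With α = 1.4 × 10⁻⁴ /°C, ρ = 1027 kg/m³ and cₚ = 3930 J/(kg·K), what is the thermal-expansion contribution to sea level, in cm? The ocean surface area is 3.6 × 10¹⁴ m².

Per unit area: Q = 420×10²¹ / (3.6×10¹⁴) ≈ 1.167×10⁹ J/m²
Δh = αQ/(ρcₚ) = 1.4×10⁻⁴ × 1.167×10⁹ / (1027 × 3930) ≈ 0.04048 m

about 4.05 cm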